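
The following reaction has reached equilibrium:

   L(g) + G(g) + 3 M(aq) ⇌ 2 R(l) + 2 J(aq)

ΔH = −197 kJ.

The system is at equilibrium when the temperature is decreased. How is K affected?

K depends on temperature via the van 't Hoff relation. The forward reaction is exothermic, so lowering T increases K.

increases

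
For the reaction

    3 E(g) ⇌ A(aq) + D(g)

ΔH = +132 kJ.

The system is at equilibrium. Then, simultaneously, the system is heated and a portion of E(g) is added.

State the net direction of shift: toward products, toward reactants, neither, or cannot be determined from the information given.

The forward reaction is endothermic. Raising T favours the endothermic direction — shift to the right.
Adding E (g), a reactant, drives the reaction to the right.
All effects act in the same direction — net shift to the right.

right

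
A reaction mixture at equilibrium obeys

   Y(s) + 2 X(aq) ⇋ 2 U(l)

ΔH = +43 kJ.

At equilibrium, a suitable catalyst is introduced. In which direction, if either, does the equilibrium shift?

A catalyst speeds both forward and reverse rates equally; it changes neither Q nor K — no shift from this change.

no shift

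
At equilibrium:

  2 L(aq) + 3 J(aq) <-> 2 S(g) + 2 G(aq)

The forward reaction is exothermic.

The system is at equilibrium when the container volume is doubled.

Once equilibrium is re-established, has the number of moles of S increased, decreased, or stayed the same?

increases

Gas moles: reactants 0, products 2 (Δn_gas = +2). Expansion shifts the system toward the side with more moles of gas — to the right.
The net shift is to the right. S is a product, so its amount increases.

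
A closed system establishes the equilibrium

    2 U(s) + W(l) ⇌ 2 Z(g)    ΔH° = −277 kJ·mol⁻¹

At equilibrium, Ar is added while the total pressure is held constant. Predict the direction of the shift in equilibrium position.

right

Adding inert gas at constant total pressure expands the volume and lowers every reacting partial pressure. With Δn_gas = 2 − 0 = +2, Q moves away from K toward the side with fewer gas moles, so the system shifts toward the side with more gas moles — to the right.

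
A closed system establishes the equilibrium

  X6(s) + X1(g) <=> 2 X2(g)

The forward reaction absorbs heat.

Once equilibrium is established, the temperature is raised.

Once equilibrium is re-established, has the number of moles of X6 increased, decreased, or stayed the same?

decreases

The forward reaction is endothermic. Raising T favours the endothermic direction — shift to the right.
The net shift is to the right. X6 is a reactant, so its amount decreases.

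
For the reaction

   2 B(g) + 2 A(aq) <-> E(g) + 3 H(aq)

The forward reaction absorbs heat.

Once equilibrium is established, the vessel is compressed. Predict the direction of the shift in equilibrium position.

Gas moles: reactants 2, products 1 (Δn_gas = -1). Compression shifts the system toward the side with fewer moles of gas — to the right.

right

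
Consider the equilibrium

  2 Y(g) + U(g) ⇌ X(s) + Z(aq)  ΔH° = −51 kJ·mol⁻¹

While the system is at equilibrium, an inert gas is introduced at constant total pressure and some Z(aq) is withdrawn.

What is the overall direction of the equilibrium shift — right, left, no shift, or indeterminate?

cannot be determined

Adding inert gas at constant total pressure expands the volume and lowers every reacting partial pressure. With Δn_gas = 0 − 3 = -3, Q moves away from K toward the side with fewer gas moles, so the system shifts toward the side with more gas moles — to the left.
Removing Z (aq), a product, drives the reaction to the right.
The individual effects push in opposite directions; without quantitative information the net direction cannot be determined.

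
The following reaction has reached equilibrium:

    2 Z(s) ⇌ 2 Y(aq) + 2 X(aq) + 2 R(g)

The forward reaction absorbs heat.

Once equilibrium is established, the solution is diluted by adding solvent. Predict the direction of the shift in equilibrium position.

right

Dilution lowers every aqueous concentration by the same factor. Δn_aq = 4 − 0 = +4, so the system shifts toward the side with more dissolved moles — to the right.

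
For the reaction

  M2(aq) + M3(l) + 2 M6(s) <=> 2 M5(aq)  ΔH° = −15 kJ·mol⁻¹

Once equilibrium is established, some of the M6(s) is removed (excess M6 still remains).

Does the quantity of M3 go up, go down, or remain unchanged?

M6 is a pure solid; its activity is 1 regardless of amount, so Q is unaffected — no shift from this change.
No net shift occurs, so the amount of M3 is unchanged.

unchanged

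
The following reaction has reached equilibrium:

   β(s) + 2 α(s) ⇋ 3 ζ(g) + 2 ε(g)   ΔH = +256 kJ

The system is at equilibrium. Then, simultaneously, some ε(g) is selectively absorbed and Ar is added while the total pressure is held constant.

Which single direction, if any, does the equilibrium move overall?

Removing ε (g), a product, drives the reaction to the right.
Adding inert gas at constant total pressure expands the volume and lowers every reacting partial pressure. With Δn_gas = 5 − 0 = +5, Q moves away from K toward the side with fewer gas moles, so the system shifts toward the side with more gas moles — to the right.
All effects act in the same direction — net shift to the right.

right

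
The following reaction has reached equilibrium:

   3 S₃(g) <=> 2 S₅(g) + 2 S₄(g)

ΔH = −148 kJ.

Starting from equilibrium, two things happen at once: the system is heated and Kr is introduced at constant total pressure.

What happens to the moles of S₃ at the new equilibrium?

The forward reaction is exothermic. Raising T favours the endothermic direction — shift to the left.
Adding inert gas at constant total pressure expands the volume and lowers every reacting partial pressure. With Δn_gas = 4 − 3 = +1, Q moves away from K toward the side with fewer gas moles, so the system shifts toward the side with more gas moles — to the right.
The two effects oppose each other, so the net shift — and hence the change in S₃ — cannot be determined from the given information.

cannot be determined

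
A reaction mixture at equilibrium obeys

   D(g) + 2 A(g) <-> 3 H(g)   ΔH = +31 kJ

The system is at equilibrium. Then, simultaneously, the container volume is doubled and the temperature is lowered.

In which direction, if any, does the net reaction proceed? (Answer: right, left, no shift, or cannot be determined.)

Gas moles: reactants 3, products 3. Δn_gas = 0, so a volume change leaves Q equal to K — no shift from this change.
The forward reaction is endothermic. Lowering T favours the exothermic direction — shift to the left.
Only the nonzero effect(s) matter; the net shift is to the left.

left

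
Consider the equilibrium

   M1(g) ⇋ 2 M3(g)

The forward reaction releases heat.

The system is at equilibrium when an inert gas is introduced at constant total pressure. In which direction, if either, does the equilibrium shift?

right

Adding inert gas at constant total pressure expands the volume and lowers every reacting partial pressure. With Δn_gas = 2 − 1 = +1, Q moves away from K toward the side with fewer gas moles, so the system shifts toward the side with more gas moles — to the right.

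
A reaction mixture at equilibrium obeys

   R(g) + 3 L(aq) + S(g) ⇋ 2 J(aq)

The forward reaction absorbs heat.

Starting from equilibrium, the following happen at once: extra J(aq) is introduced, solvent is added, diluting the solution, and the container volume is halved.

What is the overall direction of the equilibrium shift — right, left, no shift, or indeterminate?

cannot be determined

Adding J (aq), a product, drives the reaction to the left.
Dilution lowers every aqueous concentration by the same factor. Δn_aq = 2 − 3 = -1, so the system shifts toward the side with more dissolved moles — to the left.
Gas moles: reactants 2, products 0 (Δn_gas = -2). Compression shifts the system toward the side with fewer moles of gas — to the right.
The individual effects push in opposite directions; without quantitative information the net direction cannot be determined.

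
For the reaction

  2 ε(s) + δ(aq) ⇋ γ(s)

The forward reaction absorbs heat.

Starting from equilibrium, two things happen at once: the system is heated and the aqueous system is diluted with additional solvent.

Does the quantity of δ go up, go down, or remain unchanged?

The forward reaction is endothermic. Raising T favours the endothermic direction — shift to the right.
Dilution lowers every aqueous concentration by the same factor. Δn_aq = 0 − 1 = -1, so the system shifts toward the side with more dissolved moles — to the left.
The two effects oppose each other, so the net shift — and hence the change in δ — cannot be determined from the given information.

cannot be determined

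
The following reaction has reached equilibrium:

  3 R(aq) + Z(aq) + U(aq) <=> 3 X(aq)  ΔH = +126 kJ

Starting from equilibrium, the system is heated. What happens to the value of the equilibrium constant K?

increases

K depends on temperature via the van 't Hoff relation. The forward reaction is endothermic, so raising T increases K.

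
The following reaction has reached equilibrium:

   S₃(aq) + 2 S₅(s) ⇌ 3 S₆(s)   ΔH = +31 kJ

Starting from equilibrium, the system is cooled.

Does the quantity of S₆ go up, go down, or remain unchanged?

The forward reaction is endothermic. Lowering T favours the exothermic direction — shift to the left.
The net shift is to the left. S₆ is a product, so its amount decreases.

decreases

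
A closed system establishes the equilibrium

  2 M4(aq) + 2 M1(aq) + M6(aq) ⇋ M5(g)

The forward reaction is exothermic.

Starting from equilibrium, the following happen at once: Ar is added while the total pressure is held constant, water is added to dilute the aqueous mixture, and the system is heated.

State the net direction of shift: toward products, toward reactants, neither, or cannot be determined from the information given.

cannot be determined

Adding inert gas at constant total pressure expands the volume and lowers every reacting partial pressure. With Δn_gas = 1 − 0 = +1, Q moves away from K toward the side with fewer gas moles, so the system shifts toward the side with more gas moles — to the right.
Dilution lowers every aqueous concentration by the same factor. Δn_aq = 0 − 5 = -5, so the system shifts toward the side with more dissolved moles — to the left.
The forward reaction is exothermic. Raising T favours the endothermic direction — shift to the left.
The individual effects push in opposite directions; without quantitative information the net direction cannot be determined.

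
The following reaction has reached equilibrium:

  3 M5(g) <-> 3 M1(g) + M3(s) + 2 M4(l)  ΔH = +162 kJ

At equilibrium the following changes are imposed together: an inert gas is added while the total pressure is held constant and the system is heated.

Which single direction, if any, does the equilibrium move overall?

Adding inert gas at constant total pressure expands the volume, scaling every reacting partial pressure by the same factor. Δn_gas = 3 − 3 = 0, so Q is unchanged — no shift.
The forward reaction is endothermic. Raising T favours the endothermic direction — shift to the right.
Only the nonzero effect(s) matter; the net shift is to the right.

right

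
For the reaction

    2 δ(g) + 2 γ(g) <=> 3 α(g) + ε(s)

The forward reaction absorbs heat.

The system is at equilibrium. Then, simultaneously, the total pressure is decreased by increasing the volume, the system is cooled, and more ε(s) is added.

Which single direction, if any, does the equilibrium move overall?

Gas moles: reactants 4, products 3 (Δn_gas = -1). Expansion shifts the system toward the side with more moles of gas — to the left.
The forward reaction is endothermic. Lowering T favours the exothermic direction — shift to the left.
ε is a pure solid; its activity is 1 regardless of amount, so Q is unaffected — no shift from this change.
Only the nonzero effect(s) matter; the net shift is to the left.

left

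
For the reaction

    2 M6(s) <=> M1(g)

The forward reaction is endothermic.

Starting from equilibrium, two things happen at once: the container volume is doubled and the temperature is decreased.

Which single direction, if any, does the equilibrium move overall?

cannot be determined

Gas moles: reactants 0, products 1 (Δn_gas = +1). Expansion shifts the system toward the side with more moles of gas — to the right.
The forward reaction is endothermic. Lowering T favours the exothermic direction — shift to the left.
The individual effects push in opposite directions; without quantitative information the net direction cannot be determined.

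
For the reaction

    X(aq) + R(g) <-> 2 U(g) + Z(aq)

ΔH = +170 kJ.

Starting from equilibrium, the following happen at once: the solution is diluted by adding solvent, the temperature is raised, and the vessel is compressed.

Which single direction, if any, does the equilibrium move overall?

cannot be determined

Dilution scales every aqueous concentration by the same factor. Δn_aq = 1 − 1 = 0, so Q is unchanged — no shift.
The forward reaction is endothermic. Raising T favours the endothermic direction — shift to the right.
Gas moles: reactants 1, products 2 (Δn_gas = +1). Compression shifts the system toward the side with fewer moles of gas — to the left.
The individual effects push in opposite directions; without quantitative information the net direction cannot be determined.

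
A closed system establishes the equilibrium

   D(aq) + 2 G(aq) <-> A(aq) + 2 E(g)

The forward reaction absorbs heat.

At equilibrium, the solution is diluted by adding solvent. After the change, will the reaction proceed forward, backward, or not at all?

left

Dilution lowers every aqueous concentration by the same factor. Δn_aq = 1 − 3 = -2, so the system shifts toward the side with more dissolved moles — to the left.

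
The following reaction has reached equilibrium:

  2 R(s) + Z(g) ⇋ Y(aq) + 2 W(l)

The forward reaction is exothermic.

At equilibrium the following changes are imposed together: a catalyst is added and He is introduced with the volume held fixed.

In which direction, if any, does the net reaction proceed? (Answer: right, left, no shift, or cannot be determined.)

A catalyst speeds both forward and reverse rates equally; it changes neither Q nor K — no shift from this change.
At constant volume, adding an inert gas leaves every reacting species' partial pressure unchanged, so Q is unchanged — no shift from this change.
None of the changes alters Q relative to K, so there is no net shift.

no shift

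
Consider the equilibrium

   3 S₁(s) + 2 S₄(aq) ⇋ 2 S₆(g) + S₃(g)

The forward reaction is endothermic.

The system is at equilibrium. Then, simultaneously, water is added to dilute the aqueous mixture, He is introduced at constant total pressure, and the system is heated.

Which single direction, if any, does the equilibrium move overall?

cannot be determined

Dilution lowers every aqueous concentration by the same factor. Δn_aq = 0 − 2 = -2, so the system shifts toward the side with more dissolved moles — to the left.
Adding inert gas at constant total pressure expands the volume and lowers every reacting partial pressure. With Δn_gas = 3 − 0 = +3, Q moves away from K toward the side with fewer gas moles, so the system shifts toward the side with more gas moles — to the right.
The forward reaction is endothermic. Raising T favours the endothermic direction — shift to the right.
The individual effects push in opposite directions; without quantitative information the net direction cannot be determined.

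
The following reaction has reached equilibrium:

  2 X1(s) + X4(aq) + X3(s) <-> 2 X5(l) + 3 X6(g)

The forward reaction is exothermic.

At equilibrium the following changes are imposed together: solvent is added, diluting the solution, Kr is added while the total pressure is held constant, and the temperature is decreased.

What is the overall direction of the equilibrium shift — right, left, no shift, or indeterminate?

Dilution lowers every aqueous concentration by the same factor. Δn_aq = 0 − 1 = -1, so the system shifts toward the side with more dissolved moles — to the left.
Adding inert gas at constant total pressure expands the volume and lowers every reacting partial pressure. With Δn_gas = 3 − 0 = +3, Q moves away from K toward the side with fewer gas moles, so the system shifts toward the side with more gas moles — to the right.
The forward reaction is exothermic. Lowering T favours the exothermic direction — shift to the right.
The individual effects push in opposite directions; without quantitative information the net direction cannot be determined.

cannot be determined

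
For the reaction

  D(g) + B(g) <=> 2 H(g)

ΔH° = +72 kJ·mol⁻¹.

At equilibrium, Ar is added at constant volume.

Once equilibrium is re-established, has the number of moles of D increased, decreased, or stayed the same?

At constant volume, adding an inert gas leaves every reacting species' partial pressure unchanged, so Q is unchanged — no shift from this change.
No net shift occurs, so the amount of D is unchanged.

unchanged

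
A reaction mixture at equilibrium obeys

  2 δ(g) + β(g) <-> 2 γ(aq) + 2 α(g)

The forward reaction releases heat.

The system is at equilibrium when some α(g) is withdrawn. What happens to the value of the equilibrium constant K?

unchanged

The equilibrium constant depends only on temperature. This perturbation may move the position of equilibrium, but since T is unchanged, K itself is unchanged.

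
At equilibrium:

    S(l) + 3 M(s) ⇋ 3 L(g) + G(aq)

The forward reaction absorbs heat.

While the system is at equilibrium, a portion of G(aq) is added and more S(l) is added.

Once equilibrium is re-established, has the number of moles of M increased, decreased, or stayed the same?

Adding G (aq), a product, drives the reaction to the left.
S is a pure liquid; its activity is 1 regardless of amount, so Q is unaffected — no shift from this change.
The net shift is to the left. M is a reactant, so its amount increases.

increases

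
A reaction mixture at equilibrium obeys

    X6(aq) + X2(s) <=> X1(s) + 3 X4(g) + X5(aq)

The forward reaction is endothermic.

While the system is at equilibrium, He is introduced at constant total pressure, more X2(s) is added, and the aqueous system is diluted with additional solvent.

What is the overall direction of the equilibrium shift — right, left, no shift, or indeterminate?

Adding inert gas at constant total pressure expands the volume and lowers every reacting partial pressure. With Δn_gas = 3 − 0 = +3, Q moves away from K toward the side with fewer gas moles, so the system shifts toward the side with more gas moles — to the right.
X2 is a pure solid; its activity is 1 regardless of amount, so Q is unaffected — no shift from this change.
Dilution scales every aqueous concentration by the same factor. Δn_aq = 1 − 1 = 0, so Q is unchanged — no shift.
Only the nonzero effect(s) matter; the net shift is to the right.

right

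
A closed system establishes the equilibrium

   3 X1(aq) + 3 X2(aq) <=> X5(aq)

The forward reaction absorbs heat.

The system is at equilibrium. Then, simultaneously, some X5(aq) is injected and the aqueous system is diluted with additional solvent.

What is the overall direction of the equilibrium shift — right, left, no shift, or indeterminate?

left

Adding X5 (aq), a product, drives the reaction to the left.
Dilution lowers every aqueous concentration by the same factor. Δn_aq = 1 − 6 = -5, so the system shifts toward the side with more dissolved moles — to the left.
All effects act in the same direction — net shift to the left.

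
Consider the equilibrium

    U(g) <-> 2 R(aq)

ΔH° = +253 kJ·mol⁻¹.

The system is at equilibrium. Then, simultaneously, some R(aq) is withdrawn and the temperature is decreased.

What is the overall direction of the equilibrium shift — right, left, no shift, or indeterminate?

cannot be determined

Removing R (aq), a product, drives the reaction to the right.
The forward reaction is endothermic. Lowering T favours the exothermic direction — shift to the left.
The individual effects push in opposite directions; without quantitative information the net direction cannot be determined.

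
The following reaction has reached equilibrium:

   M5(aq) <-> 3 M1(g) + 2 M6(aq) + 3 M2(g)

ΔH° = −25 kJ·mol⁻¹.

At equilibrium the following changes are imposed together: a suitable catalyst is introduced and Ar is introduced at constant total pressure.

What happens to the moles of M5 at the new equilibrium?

decreases

A catalyst speeds both forward and reverse rates equally; it changes neither Q nor K — no shift from this change.
Adding inert gas at constant total pressure expands the volume and lowers every reacting partial pressure. With Δn_gas = 6 − 0 = +6, Q moves away from K toward the side with fewer gas moles, so the system shifts toward the side with more gas moles — to the right.
The net shift is to the right. M5 is a reactant, so its amount decreases.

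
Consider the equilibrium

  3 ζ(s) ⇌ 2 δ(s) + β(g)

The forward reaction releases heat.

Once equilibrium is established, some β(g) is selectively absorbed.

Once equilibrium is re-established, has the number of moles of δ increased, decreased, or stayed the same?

increases

Removing β (g), a product, drives the reaction to the right.
The net shift is to the right. δ is a product, so its amount increases.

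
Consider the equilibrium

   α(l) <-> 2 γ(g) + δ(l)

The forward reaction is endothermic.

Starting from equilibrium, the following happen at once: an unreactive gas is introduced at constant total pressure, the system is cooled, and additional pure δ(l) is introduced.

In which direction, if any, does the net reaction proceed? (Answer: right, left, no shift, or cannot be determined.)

Adding inert gas at constant total pressure expands the volume and lowers every reacting partial pressure. With Δn_gas = 2 − 0 = +2, Q moves away from K toward the side with fewer gas moles, so the system shifts toward the side with more gas moles — to the right.
The forward reaction is endothermic. Lowering T favours the exothermic direction — shift to the left.
δ is a pure liquid; its activity is 1 regardless of amount, so Q is unaffected — no shift from this change.
The individual effects push in opposite directions; without quantitative information the net direction cannot be determined.

cannot be determined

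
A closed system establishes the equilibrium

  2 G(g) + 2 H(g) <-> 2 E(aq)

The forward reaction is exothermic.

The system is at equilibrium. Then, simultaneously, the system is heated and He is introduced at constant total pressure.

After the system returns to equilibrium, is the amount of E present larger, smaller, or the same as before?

The forward reaction is exothermic. Raising T favours the endothermic direction — shift to the left.
Adding inert gas at constant total pressure expands the volume and lowers every reacting partial pressure. With Δn_gas = 0 − 4 = -4, Q moves away from K toward the side with fewer gas moles, so the system shifts toward the side with more gas moles — to the left.
The net shift is to the left. E is a product, so its amount decreases.

decreases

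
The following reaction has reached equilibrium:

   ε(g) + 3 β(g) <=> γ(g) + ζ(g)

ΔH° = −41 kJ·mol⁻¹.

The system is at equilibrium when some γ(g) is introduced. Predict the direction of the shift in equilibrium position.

left

Adding γ (g), a product, drives the reaction to the left.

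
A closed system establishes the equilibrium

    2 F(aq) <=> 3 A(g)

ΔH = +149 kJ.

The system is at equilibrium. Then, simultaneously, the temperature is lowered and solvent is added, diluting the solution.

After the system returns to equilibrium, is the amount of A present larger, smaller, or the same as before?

decreases

The forward reaction is endothermic. Lowering T favours the exothermic direction — shift to the left.
Dilution lowers every aqueous concentration by the same factor. Δn_aq = 0 − 2 = -2, so the system shifts toward the side with more dissolved moles — to the left.
The net shift is to the left. A is a product, so its amount decreases.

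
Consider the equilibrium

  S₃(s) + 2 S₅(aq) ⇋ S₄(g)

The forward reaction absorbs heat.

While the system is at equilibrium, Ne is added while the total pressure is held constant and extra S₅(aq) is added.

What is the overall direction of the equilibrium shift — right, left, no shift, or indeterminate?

right

Adding inert gas at constant total pressure expands the volume and lowers every reacting partial pressure. With Δn_gas = 1 − 0 = +1, Q moves away from K toward the side with fewer gas moles, so the system shifts toward the side with more gas moles — to the right.
Adding S₅ (aq), a reactant, drives the reaction to the right.
All effects act in the same direction — net shift to the right.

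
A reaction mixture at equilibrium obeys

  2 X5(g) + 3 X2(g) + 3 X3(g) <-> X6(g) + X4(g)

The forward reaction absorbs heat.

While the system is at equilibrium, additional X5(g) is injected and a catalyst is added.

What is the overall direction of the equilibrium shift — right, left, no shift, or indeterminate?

Adding X5 (g), a reactant, drives the reaction to the right.
A catalyst speeds both forward and reverse rates equally; it changes neither Q nor K — no shift from this change.
Only the nonzero effect(s) matter; the net shift is to the right.

right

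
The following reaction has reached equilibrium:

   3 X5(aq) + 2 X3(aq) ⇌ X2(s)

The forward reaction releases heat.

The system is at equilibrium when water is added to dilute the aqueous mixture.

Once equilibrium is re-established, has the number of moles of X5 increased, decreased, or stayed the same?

Dilution lowers every aqueous concentration by the same factor. Δn_aq = 0 − 5 = -5, so the system shifts toward the side with more dissolved moles — to the left.
The net shift is to the left. X5 is a reactant, so its amount increases.

increases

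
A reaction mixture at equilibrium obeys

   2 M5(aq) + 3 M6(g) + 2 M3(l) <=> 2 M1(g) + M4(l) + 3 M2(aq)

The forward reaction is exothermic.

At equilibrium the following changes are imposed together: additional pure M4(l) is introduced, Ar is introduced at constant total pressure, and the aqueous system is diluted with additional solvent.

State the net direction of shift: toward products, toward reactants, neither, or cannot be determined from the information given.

M4 is a pure liquid; its activity is 1 regardless of amount, so Q is unaffected — no shift from this change.
Adding inert gas at constant total pressure expands the volume and lowers every reacting partial pressure. With Δn_gas = 2 − 3 = -1, Q moves away from K toward the side with fewer gas moles, so the system shifts toward the side with more gas moles — to the left.
Dilution lowers every aqueous concentration by the same factor. Δn_aq = 3 − 2 = +1, so the system shifts toward the side with more dissolved moles — to the right.
The individual effects push in opposite directions; without quantitative information the net direction cannot be determined.

cannot be determined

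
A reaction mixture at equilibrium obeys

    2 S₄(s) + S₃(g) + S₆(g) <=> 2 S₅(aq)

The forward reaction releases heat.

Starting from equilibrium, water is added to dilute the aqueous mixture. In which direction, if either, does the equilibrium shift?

Dilution lowers every aqueous concentration by the same factor. Δn_aq = 2 − 0 = +2, so the system shifts toward the side with more dissolved moles — to the right.

right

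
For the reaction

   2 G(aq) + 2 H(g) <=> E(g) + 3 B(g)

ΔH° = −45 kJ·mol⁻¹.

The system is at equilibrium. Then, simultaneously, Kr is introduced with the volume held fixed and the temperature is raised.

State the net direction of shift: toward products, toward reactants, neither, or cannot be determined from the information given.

left

At constant volume, adding an inert gas leaves every reacting species' partial pressure unchanged, so Q is unchanged — no shift from this change.
The forward reaction is exothermic. Raising T favours the endothermic direction — shift to the left.
Only the nonzero effect(s) matter; the net shift is to the left.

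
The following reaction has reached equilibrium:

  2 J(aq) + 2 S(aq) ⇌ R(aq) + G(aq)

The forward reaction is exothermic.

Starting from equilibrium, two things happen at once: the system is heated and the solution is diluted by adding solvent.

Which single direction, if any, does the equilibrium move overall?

The forward reaction is exothermic. Raising T favours the endothermic direction — shift to the left.
Dilution lowers every aqueous concentration by the same factor. Δn_aq = 2 − 4 = -2, so the system shifts toward the side with more dissolved moles — to the left.
All effects act in the same direction — net shift to the left.

left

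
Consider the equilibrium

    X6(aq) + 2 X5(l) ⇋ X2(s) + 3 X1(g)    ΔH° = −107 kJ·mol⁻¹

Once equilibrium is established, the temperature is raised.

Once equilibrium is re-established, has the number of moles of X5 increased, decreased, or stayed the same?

increases

The forward reaction is exothermic. Raising T favours the endothermic direction — shift to the left.
The net shift is to the left. X5 is a reactant, so its amount increases.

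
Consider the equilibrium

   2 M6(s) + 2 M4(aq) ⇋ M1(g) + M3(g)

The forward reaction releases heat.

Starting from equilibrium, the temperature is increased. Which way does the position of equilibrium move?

The forward reaction is exothermic. Raising T favours the endothermic direction — shift to the left.

left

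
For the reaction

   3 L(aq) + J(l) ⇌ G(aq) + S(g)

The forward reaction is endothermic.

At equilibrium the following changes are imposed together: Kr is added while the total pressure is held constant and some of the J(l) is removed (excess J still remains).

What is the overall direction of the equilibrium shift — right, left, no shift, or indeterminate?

right

Adding inert gas at constant total pressure expands the volume and lowers every reacting partial pressure. With Δn_gas = 1 − 0 = +1, Q moves away from K toward the side with fewer gas moles, so the system shifts toward the side with more gas moles — to the right.
J is a pure liquid; its activity is 1 regardless of amount, so Q is unaffected — no shift from this change.
Only the nonzero effect(s) matter; the net shift is to the right.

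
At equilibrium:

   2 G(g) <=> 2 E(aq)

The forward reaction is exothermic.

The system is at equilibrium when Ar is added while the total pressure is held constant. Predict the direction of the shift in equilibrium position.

left

Adding inert gas at constant total pressure expands the volume and lowers every reacting partial pressure. With Δn_gas = 0 − 2 = -2, Q moves away from K toward the side with fewer gas moles, so the system shifts toward the side with more gas moles — to the left.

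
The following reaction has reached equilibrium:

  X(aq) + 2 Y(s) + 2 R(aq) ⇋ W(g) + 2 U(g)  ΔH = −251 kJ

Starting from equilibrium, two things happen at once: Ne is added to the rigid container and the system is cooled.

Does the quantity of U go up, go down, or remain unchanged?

At constant volume, adding an inert gas leaves every reacting species' partial pressure unchanged, so Q is unchanged — no shift from this change.
The forward reaction is exothermic. Lowering T favours the exothermic direction — shift to the right.
The net shift is to the right. U is a product, so its amount increases.

increases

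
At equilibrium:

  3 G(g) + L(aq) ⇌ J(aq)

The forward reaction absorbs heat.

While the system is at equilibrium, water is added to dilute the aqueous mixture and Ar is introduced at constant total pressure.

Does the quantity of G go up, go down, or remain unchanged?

Dilution scales every aqueous concentration by the same factor. Δn_aq = 1 − 1 = 0, so Q is unchanged — no shift.
Adding inert gas at constant total pressure expands the volume and lowers every reacting partial pressure. With Δn_gas = 0 − 3 = -3, Q moves away from K toward the side with fewer gas moles, so the system shifts toward the side with more gas moles — to the left.
The net shift is to the left. G is a reactant, so its amount increases.

increases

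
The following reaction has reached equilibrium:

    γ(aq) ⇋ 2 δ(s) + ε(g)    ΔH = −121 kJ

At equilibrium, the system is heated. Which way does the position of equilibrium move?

left

The forward reaction is exothermic. Raising T favours the endothermic direction — shift to the left.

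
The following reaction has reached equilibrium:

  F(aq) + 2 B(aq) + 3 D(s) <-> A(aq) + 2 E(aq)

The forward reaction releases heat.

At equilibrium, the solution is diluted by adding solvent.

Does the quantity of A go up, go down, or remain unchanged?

Dilution scales every aqueous concentration by the same factor. Δn_aq = 3 − 3 = 0, so Q is unchanged — no shift.
No net shift occurs, so the amount of A is unchanged.

unchanged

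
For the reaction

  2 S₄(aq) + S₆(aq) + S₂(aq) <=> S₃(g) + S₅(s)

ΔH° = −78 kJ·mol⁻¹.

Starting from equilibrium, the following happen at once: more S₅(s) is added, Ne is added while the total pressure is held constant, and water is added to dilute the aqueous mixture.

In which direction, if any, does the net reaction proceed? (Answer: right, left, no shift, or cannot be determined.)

S₅ is a pure solid; its activity is 1 regardless of amount, so Q is unaffected — no shift from this change.
Adding inert gas at constant total pressure expands the volume and lowers every reacting partial pressure. With Δn_gas = 1 − 0 = +1, Q moves away from K toward the side with fewer gas moles, so the system shifts toward the side with more gas moles — to the right.
Dilution lowers every aqueous concentration by the same factor. Δn_aq = 0 − 4 = -4, so the system shifts toward the side with more dissolved moles — to the left.
The individual effects push in opposite directions; without quantitative information the net direction cannot be determined.

cannot be determined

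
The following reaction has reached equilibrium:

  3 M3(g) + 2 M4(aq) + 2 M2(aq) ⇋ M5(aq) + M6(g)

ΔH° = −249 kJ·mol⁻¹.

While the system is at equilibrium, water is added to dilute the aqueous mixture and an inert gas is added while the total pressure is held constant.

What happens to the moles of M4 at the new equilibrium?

increases

Dilution lowers every aqueous concentration by the same factor. Δn_aq = 1 − 4 = -3, so the system shifts toward the side with more dissolved moles — to the left.
Adding inert gas at constant total pressure expands the volume and lowers every reacting partial pressure. With Δn_gas = 1 − 3 = -2, Q moves away from K toward the side with fewer gas moles, so the system shifts toward the side with more gas moles — to the left.
The net shift is to the left. M4 is a reactant, so its amount increases.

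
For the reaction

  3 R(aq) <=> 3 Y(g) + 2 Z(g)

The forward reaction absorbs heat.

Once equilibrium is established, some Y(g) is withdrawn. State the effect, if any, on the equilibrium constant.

The equilibrium constant depends only on temperature. This perturbation may move the position of equilibrium, but since T is unchanged, K itself is unchanged.

unchanged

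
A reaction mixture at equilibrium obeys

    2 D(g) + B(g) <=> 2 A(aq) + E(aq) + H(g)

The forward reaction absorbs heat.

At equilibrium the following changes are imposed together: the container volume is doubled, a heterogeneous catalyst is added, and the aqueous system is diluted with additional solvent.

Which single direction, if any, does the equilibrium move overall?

Gas moles: reactants 3, products 1 (Δn_gas = -2). Expansion shifts the system toward the side with more moles of gas — to the left.
A catalyst speeds both forward and reverse rates equally; it changes neither Q nor K — no shift from this change.
Dilution lowers every aqueous concentration by the same factor. Δn_aq = 3 − 0 = +3, so the system shifts toward the side with more dissolved moles — to the right.
The individual effects push in opposite directions; without quantitative information the net direction cannot be determined.

cannot be determined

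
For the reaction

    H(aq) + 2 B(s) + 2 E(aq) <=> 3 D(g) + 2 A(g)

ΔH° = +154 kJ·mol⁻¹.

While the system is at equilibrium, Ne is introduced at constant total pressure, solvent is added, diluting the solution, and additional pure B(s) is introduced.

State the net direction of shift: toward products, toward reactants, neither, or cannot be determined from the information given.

Adding inert gas at constant total pressure expands the volume and lowers every reacting partial pressure. With Δn_gas = 5 − 0 = +5, Q moves away from K toward the side with fewer gas moles, so the system shifts toward the side with more gas moles — to the right.
Dilution lowers every aqueous concentration by the same factor. Δn_aq = 0 − 3 = -3, so the system shifts toward the side with more dissolved moles — to the left.
B is a pure solid; its activity is 1 regardless of amount, so Q is unaffected — no shift from this change.
The individual effects push in opposite directions; without quantitative information the net direction cannot be determined.

cannot be determined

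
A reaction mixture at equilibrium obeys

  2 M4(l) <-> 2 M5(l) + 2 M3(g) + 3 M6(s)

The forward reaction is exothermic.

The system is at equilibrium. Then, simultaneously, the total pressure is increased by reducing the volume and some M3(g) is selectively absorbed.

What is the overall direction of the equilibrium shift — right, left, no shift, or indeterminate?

cannot be determined

Gas moles: reactants 0, products 2 (Δn_gas = +2). Compression shifts the system toward the side with fewer moles of gas — to the left.
Removing M3 (g), a product, drives the reaction to the right.
The individual effects push in opposite directions; without quantitative information the net direction cannot be determined.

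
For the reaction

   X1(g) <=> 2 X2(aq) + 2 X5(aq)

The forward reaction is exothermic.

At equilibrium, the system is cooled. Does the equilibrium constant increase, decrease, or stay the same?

K depends on temperature via the van 't Hoff relation. The forward reaction is exothermic, so lowering T increases K.

increases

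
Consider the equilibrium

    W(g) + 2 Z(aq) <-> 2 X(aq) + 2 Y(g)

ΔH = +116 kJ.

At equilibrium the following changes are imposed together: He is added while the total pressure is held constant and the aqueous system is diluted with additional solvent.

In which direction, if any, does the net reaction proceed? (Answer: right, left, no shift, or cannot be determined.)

right

Adding inert gas at constant total pressure expands the volume and lowers every reacting partial pressure. With Δn_gas = 2 − 1 = +1, Q moves away from K toward the side with fewer gas moles, so the system shifts toward the side with more gas moles — to the right.
Dilution scales every aqueous concentration by the same factor. Δn_aq = 2 − 2 = 0, so Q is unchanged — no shift.
Only the nonzero effect(s) matter; the net shift is to the right.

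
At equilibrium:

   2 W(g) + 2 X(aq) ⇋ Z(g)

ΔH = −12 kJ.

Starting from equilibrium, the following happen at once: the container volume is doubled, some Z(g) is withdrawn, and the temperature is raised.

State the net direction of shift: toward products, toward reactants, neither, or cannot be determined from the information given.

cannot be determined

Gas moles: reactants 2, products 1 (Δn_gas = -1). Expansion shifts the system toward the side with more moles of gas — to the left.
Removing Z (g), a product, drives the reaction to the right.
The forward reaction is exothermic. Raising T favours the endothermic direction — shift to the left.
The individual effects push in opposite directions; without quantitative information the net direction cannot be determined.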